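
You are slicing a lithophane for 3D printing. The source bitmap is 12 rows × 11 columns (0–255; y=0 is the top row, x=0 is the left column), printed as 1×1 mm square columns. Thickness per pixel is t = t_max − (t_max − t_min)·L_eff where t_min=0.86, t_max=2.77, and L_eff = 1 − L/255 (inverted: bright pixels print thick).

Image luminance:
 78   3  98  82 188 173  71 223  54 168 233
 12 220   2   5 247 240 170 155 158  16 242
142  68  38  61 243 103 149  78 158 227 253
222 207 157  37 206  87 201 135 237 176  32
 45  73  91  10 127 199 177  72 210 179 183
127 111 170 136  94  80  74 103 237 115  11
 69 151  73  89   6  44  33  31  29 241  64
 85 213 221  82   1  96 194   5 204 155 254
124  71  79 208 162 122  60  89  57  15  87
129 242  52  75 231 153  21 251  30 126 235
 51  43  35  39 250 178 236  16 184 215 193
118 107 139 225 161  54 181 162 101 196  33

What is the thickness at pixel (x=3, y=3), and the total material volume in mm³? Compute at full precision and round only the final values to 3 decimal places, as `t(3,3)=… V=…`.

span = t_max - t_min = 2.77 - 0.86 = 1.910
L(3,3) = 37, L_eff = 1 - 37/255 = 0.854902 (inverted)
t(3,3) = 2.77 - 1.910·0.854902 = 1.137
Σt over all 12·11 pixels = 1211353/5100 ≈ 237.5201961
V = pitch²·Σt = 1²·1211353/5100 = 237.520

t(3,3)=1.137 V=237.520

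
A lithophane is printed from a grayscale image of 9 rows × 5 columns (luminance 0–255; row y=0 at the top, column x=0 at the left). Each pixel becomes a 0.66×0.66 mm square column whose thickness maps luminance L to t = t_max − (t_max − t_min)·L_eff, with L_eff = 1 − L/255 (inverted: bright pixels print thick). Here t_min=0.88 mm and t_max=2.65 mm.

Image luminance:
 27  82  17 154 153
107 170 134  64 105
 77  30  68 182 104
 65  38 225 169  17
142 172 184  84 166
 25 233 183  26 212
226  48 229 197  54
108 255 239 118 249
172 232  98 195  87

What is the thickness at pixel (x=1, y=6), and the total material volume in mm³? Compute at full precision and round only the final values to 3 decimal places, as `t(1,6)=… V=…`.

span = t_max - t_min = 2.65 - 0.88 = 1.770
L(1,6) = 48, L_eff = 1 - 48/255 = 0.811765 (inverted)
t(1,6) = 2.65 - 1.770·0.811765 = 1.213
Σt over all 9·5 pixels = 342999/4250 ≈ 80.7056471
V = pitch²·Σt = 0.66²·342999/4250 = 35.155

t(1,6)=1.213 V=35.155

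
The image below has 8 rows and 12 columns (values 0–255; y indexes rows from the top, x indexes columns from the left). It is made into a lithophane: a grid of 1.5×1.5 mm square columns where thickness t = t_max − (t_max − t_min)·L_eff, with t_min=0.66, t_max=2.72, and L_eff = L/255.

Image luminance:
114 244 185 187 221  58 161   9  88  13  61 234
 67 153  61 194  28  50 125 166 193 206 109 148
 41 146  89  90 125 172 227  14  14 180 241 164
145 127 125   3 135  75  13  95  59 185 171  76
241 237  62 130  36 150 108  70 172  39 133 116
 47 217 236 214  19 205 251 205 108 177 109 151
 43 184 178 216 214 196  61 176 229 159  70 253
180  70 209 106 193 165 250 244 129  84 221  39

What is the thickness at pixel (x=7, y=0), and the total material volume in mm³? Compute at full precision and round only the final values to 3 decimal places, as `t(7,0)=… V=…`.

span = t_max - t_min = 2.72 - 0.66 = 2.060
L(7,0) = 9, L_eff = 9/255 = 0.035294
t(7,0) = 2.72 - 2.060·0.035294 = 2.647
Σt over all 8·12 pixels = 660371/4250 ≈ 155.3814118
V = pitch²·Σt = 1.5²·660371/4250 = 349.608

t(7,0)=2.647 V=349.608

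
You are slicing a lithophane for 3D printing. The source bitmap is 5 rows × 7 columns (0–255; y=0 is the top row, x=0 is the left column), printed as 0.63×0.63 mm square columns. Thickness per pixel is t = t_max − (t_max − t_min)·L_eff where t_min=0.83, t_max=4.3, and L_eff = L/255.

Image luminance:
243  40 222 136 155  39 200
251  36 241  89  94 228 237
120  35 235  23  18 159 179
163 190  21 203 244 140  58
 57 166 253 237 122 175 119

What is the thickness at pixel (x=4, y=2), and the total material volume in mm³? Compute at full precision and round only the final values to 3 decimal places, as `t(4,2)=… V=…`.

span = t_max - t_min = 4.3 - 0.83 = 3.470
L(4,2) = 18, L_eff = 18/255 = 0.070588
t(4,2) = 4.3 - 3.470·0.070588 = 4.055
Σt over all 5·7 pixels = 1029167/12750 ≈ 80.7189804
V = pitch²·Σt = 0.63²·1029167/12750 = 32.037

t(4,2)=4.055 V=32.037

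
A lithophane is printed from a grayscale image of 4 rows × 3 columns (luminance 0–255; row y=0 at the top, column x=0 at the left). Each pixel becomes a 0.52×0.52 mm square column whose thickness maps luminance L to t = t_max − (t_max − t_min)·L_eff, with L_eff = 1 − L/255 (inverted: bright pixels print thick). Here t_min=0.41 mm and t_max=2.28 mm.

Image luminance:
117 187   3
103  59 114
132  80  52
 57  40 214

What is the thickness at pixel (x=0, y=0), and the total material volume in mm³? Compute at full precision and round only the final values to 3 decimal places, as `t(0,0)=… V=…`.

span = t_max - t_min = 2.28 - 0.41 = 1.870
L(0,0) = 117, L_eff = 1 - 117/255 = 0.541176 (inverted)
t(0,0) = 2.28 - 1.870·0.541176 = 1.268
Σt over all 4·3 pixels = 13.412
V = pitch²·Σt = 0.52²·13.412 = 3.627

t(0,0)=1.268 V=3.627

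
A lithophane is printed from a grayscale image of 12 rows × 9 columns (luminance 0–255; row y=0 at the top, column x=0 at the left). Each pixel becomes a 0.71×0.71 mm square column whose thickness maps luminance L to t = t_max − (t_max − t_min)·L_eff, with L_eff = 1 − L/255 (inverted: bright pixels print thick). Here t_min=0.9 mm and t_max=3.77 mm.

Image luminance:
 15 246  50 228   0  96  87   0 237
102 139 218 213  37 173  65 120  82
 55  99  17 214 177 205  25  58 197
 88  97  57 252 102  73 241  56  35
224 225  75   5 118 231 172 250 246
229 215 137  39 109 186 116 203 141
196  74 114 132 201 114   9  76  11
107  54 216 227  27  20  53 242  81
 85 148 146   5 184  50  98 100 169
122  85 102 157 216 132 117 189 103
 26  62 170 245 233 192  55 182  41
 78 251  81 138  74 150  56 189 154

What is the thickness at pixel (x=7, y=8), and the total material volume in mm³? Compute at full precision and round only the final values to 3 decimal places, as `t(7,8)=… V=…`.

t(7,8)=2.025 V=126.250

span = t_max - t_min = 3.77 - 0.9 = 2.870
L(7,8) = 100, L_eff = 1 - 100/255 = 0.607843 (inverted)
t(7,8) = 3.77 - 2.870·0.607843 = 2.025
Σt over all 12·9 pixels = 1596598/6375 ≈ 250.4467451
V = pitch²·Σt = 0.71²·1596598/6375 = 126.250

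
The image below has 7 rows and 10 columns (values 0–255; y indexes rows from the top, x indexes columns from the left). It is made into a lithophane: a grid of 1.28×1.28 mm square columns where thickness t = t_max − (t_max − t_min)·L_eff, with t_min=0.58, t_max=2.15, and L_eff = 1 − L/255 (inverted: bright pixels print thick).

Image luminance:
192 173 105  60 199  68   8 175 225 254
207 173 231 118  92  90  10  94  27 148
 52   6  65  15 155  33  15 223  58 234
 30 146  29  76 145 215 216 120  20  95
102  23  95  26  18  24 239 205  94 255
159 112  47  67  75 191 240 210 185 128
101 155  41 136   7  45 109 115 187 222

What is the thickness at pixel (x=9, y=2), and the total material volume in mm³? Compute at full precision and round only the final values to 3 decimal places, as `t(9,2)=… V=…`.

t(9,2)=2.021 V=149.337

span = t_max - t_min = 2.15 - 0.58 = 1.570
L(9,2) = 234, L_eff = 1 - 234/255 = 0.082353 (inverted)
t(9,2) = 2.15 - 1.570·0.082353 = 2.021
Σt over all 7·10 pixels = 232427/2550 ≈ 91.1478431
V = pitch²·Σt = 1.28²·232427/2550 = 149.337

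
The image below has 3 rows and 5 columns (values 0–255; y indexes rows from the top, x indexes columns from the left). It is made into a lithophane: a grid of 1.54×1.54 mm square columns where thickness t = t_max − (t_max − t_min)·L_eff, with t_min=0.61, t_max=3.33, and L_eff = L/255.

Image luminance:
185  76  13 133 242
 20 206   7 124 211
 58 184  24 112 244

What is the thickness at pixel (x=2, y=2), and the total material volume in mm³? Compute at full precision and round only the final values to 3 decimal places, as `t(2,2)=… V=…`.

span = t_max - t_min = 3.33 - 0.61 = 2.720
L(2,2) = 24, L_eff = 24/255 = 0.094118
t(2,2) = 3.33 - 2.720·0.094118 = 3.074
Σt over all 3·5 pixels = 30.334
V = pitch²·Σt = 1.54²·30.334 = 71.940

t(2,2)=3.074 V=71.940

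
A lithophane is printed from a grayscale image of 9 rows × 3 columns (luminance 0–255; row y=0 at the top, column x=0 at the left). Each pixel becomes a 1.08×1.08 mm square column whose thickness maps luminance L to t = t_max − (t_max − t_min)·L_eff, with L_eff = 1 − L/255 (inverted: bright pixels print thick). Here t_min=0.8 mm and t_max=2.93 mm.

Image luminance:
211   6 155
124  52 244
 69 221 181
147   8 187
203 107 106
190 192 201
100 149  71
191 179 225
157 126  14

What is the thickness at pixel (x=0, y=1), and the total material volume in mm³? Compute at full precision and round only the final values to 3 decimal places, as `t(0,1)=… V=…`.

span = t_max - t_min = 2.93 - 0.8 = 2.130
L(0,1) = 124, L_eff = 1 - 124/255 = 0.513725 (inverted)
t(0,1) = 2.93 - 2.130·0.513725 = 1.836
Σt over all 9·3 pixels = 113634/2125 ≈ 53.4748235
V = pitch²·Σt = 1.08²·113634/2125 = 62.373

t(0,1)=1.836 V=62.373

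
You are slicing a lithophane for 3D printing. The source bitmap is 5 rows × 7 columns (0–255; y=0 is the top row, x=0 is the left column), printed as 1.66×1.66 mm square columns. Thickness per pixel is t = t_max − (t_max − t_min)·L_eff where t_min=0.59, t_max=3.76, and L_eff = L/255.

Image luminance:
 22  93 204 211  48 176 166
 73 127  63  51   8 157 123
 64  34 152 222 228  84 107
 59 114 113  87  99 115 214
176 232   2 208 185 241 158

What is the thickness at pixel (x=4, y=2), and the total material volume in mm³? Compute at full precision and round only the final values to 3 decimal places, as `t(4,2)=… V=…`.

t(4,2)=0.926 V=211.363

span = t_max - t_min = 3.76 - 0.59 = 3.170
L(4,2) = 228, L_eff = 228/255 = 0.894118
t(4,2) = 3.76 - 3.170·0.894118 = 0.926
Σt over all 5·7 pixels = 162994/2125 ≈ 76.7030588
V = pitch²·Σt = 1.66²·162994/2125 = 211.363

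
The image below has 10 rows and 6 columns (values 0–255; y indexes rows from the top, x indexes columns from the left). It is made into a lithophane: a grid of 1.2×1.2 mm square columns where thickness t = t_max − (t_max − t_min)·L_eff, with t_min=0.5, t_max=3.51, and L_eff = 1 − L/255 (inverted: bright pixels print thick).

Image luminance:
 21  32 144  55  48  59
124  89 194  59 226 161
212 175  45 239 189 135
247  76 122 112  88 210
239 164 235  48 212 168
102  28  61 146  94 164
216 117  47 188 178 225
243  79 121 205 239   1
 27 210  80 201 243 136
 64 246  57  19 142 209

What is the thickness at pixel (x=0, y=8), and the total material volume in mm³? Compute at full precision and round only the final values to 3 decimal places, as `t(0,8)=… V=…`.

t(0,8)=0.819 V=182.853

span = t_max - t_min = 3.51 - 0.5 = 3.010
L(0,8) = 27, L_eff = 1 - 27/255 = 0.894118 (inverted)
t(0,8) = 3.51 - 3.010·0.894118 = 0.819
Σt over all 10·6 pixels = 809504/6375 ≈ 126.9810196
V = pitch²·Σt = 1.2²·809504/6375 = 182.853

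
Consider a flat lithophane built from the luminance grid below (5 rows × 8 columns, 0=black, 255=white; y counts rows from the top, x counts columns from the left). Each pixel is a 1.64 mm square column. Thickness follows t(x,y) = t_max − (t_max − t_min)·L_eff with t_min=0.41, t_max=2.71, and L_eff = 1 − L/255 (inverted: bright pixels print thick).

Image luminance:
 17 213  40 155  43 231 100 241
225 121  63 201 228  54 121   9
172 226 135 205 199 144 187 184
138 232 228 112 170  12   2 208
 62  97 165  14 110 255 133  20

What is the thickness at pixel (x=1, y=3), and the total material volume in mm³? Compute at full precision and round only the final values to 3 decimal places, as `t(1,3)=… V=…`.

span = t_max - t_min = 2.71 - 0.41 = 2.300
L(1,3) = 232, L_eff = 1 - 232/255 = 0.090196 (inverted)
t(1,3) = 2.71 - 2.300·0.090196 = 2.503
Σt over all 5·8 pixels = 27946/425 ≈ 65.7552941
V = pitch²·Σt = 1.64²·27946/425 = 176.855

t(1,3)=2.503 V=176.855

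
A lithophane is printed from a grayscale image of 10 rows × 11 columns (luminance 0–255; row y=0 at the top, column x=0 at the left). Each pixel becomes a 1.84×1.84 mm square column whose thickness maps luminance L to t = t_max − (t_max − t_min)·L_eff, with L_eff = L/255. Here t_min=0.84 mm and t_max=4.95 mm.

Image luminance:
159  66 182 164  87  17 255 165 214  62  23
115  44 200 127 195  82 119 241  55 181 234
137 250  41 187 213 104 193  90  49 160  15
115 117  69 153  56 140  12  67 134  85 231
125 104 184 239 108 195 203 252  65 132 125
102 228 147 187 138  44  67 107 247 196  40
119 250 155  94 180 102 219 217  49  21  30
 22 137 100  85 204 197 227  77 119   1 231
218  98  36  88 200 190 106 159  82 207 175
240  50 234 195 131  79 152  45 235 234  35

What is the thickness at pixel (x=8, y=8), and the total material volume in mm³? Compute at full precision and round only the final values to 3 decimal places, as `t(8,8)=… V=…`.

t(8,8)=3.628 V=1032.307

span = t_max - t_min = 4.95 - 0.84 = 4.110
L(8,8) = 82, L_eff = 82/255 = 0.321569
t(8,8) = 4.95 - 4.110·0.321569 = 3.628
Σt over all 10·11 pixels = 518349/1700 ≈ 304.9111765
V = pitch²·Σt = 1.84²·518349/1700 = 1032.307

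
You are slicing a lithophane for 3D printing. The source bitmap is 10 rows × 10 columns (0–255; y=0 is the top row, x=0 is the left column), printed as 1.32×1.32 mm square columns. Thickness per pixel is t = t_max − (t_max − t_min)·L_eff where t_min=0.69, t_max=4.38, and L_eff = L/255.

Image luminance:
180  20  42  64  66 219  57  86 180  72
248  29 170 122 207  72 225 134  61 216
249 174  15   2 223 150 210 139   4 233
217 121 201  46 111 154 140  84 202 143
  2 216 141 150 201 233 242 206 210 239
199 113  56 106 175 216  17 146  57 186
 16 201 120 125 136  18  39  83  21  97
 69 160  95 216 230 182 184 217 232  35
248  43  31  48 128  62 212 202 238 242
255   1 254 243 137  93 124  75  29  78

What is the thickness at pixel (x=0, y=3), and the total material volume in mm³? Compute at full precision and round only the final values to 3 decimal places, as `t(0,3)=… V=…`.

t(0,3)=1.240 V=419.813

span = t_max - t_min = 4.38 - 0.69 = 3.690
L(0,3) = 217, L_eff = 217/255 = 0.850980
t(0,3) = 4.38 - 3.690·0.850980 = 1.240
Σt over all 10·10 pixels = 1023993/4250 ≈ 240.9395294
V = pitch²·Σt = 1.32²·1023993/4250 = 419.813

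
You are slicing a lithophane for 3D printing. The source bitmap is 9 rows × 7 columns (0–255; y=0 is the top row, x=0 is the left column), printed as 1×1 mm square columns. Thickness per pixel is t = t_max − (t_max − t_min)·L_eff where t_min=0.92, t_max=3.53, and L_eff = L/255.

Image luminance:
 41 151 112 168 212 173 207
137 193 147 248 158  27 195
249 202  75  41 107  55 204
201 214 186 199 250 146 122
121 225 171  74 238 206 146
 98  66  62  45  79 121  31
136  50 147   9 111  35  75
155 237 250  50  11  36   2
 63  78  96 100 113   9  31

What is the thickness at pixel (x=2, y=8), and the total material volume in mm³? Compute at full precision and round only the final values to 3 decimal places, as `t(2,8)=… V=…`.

span = t_max - t_min = 3.53 - 0.92 = 2.610
L(2,8) = 96, L_eff = 96/255 = 0.376471
t(2,8) = 3.53 - 2.610·0.376471 = 2.547
Σt over all 9·7 pixels = 300819/2125 ≈ 141.5618824
V = pitch²·Σt = 1²·300819/2125 = 141.562

t(2,8)=2.547 V=141.562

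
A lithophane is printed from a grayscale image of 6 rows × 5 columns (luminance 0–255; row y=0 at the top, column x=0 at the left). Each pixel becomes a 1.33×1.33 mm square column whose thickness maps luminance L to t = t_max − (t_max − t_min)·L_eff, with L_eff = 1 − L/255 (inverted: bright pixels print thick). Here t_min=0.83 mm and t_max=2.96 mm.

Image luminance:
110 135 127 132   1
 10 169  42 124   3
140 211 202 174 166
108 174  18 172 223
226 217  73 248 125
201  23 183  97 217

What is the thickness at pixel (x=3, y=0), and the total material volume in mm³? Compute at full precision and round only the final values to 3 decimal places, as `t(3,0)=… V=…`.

t(3,0)=1.933 V=103.901

span = t_max - t_min = 2.96 - 0.83 = 2.130
L(3,0) = 132, L_eff = 1 - 132/255 = 0.482353 (inverted)
t(3,0) = 2.96 - 2.130·0.482353 = 1.933
Σt over all 6·5 pixels = 499271/8500 ≈ 58.7377647
V = pitch²·Σt = 1.33²·499271/8500 = 103.901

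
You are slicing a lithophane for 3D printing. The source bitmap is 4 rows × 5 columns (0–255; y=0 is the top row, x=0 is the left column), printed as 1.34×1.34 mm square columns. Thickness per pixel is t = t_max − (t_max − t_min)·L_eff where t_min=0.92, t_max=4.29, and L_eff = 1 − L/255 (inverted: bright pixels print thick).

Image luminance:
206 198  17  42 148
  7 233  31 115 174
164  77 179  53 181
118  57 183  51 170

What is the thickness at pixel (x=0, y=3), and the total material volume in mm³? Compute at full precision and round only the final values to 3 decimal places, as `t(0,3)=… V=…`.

span = t_max - t_min = 4.29 - 0.92 = 3.370
L(0,3) = 118, L_eff = 1 - 118/255 = 0.537255 (inverted)
t(0,3) = 4.29 - 3.370·0.537255 = 2.479
Σt over all 4·5 pixels = 319837/6375 ≈ 50.1705098
V = pitch²·Σt = 1.34²·319837/6375 = 90.086

t(0,3)=2.479 V=90.086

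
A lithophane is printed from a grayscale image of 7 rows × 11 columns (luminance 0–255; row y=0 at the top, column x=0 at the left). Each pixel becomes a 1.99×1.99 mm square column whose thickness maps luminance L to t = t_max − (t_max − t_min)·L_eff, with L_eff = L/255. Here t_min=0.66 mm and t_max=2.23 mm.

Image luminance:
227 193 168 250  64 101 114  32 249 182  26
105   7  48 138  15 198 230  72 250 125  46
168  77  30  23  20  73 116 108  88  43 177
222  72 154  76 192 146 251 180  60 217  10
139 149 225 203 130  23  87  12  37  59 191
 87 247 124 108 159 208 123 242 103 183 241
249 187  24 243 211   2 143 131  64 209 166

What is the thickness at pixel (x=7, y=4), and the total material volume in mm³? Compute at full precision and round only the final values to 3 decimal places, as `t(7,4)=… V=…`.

span = t_max - t_min = 2.23 - 0.66 = 1.570
L(7,4) = 12, L_eff = 12/255 = 0.047059
t(7,4) = 2.23 - 1.570·0.047059 = 2.156
Σt over all 7·11 pixels = 2800441/25500 ≈ 109.8212157
V = pitch²·Σt = 1.99²·2800441/25500 = 434.903

t(7,4)=2.156 V=434.903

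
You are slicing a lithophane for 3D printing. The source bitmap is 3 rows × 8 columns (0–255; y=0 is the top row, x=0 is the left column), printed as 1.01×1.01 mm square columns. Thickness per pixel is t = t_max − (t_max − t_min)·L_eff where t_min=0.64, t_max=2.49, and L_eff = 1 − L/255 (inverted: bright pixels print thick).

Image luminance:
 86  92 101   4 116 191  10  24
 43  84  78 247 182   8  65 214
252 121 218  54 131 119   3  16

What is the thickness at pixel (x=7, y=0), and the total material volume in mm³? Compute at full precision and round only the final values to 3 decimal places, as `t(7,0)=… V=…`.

span = t_max - t_min = 2.49 - 0.64 = 1.850
L(7,0) = 24, L_eff = 1 - 24/255 = 0.905882 (inverted)
t(7,0) = 2.49 - 1.850·0.905882 = 0.814
Σt over all 3·8 pixels = 169319/5100 ≈ 33.1998039
V = pitch²·Σt = 1.01²·169319/5100 = 33.867

t(7,0)=0.814 V=33.867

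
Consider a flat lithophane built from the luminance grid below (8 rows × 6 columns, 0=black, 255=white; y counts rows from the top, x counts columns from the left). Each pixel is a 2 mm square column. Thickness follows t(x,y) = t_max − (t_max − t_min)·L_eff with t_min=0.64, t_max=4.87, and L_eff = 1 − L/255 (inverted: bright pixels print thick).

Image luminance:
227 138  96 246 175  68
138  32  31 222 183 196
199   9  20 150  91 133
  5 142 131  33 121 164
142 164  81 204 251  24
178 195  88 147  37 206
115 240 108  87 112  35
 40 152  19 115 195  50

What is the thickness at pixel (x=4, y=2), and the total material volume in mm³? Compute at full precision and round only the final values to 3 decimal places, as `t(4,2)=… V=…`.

span = t_max - t_min = 4.87 - 0.64 = 4.230
L(4,2) = 91, L_eff = 1 - 91/255 = 0.643137 (inverted)
t(4,2) = 4.87 - 4.230·0.643137 = 2.150
Σt over all 8·6 pixels = 219591/1700 ≈ 129.1711765
V = pitch²·Σt = 2²·219591/1700 = 516.685

t(4,2)=2.150 V=516.685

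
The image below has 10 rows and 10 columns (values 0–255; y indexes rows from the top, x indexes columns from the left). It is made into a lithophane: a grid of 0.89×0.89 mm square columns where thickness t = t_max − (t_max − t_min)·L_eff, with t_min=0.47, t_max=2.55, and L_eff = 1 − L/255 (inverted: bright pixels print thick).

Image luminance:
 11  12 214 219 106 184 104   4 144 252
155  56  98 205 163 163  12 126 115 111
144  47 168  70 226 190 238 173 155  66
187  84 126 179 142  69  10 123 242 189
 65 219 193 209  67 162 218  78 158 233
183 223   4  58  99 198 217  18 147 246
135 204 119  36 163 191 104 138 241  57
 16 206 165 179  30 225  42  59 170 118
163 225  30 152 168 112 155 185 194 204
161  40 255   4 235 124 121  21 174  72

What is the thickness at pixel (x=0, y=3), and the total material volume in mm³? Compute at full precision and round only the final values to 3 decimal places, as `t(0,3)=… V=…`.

t(0,3)=1.995 V=125.551

span = t_max - t_min = 2.55 - 0.47 = 2.080
L(0,3) = 187, L_eff = 1 - 187/255 = 0.266667 (inverted)
t(0,3) = 2.55 - 2.080·0.266667 = 1.995
Σt over all 10·10 pixels = 202093/1275 ≈ 158.5043137
V = pitch²·Σt = 0.89²·202093/1275 = 125.551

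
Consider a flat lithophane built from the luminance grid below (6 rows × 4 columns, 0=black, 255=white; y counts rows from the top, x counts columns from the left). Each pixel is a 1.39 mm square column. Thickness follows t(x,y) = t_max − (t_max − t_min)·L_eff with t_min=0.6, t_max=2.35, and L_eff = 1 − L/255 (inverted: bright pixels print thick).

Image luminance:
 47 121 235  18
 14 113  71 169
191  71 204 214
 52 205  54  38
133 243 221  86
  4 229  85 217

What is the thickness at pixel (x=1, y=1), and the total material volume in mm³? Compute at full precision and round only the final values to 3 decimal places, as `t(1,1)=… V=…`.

span = t_max - t_min = 2.35 - 0.6 = 1.750
L(1,1) = 113, L_eff = 1 - 113/255 = 0.556863 (inverted)
t(1,1) = 2.35 - 1.750·0.556863 = 1.375
Σt over all 6·4 pixels = 35933/1020 ≈ 35.2284314
V = pitch²·Σt = 1.39²·35933/1020 = 68.065

t(1,1)=1.375 V=68.065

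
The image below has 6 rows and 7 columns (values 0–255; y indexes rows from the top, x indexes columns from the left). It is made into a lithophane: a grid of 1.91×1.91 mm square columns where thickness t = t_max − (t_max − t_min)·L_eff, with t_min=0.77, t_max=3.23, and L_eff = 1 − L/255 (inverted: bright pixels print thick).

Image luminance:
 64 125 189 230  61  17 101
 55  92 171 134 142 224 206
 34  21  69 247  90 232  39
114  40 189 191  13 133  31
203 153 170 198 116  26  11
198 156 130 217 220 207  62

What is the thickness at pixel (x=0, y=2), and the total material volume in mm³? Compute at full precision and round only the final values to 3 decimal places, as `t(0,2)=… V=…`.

t(0,2)=1.098 V=305.244

span = t_max - t_min = 3.23 - 0.77 = 2.460
L(0,2) = 34, L_eff = 1 - 34/255 = 0.866667 (inverted)
t(0,2) = 3.23 - 2.460·0.866667 = 1.098
Σt over all 6·7 pixels = 83.672
V = pitch²·Σt = 1.91²·83.672 = 305.244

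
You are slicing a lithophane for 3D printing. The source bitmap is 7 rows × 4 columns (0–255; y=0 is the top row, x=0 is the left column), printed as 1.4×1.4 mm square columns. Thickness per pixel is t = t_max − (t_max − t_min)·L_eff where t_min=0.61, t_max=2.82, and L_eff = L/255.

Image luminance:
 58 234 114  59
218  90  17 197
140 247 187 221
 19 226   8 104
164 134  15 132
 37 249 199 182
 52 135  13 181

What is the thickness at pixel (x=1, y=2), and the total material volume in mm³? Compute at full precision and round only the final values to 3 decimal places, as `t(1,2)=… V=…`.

t(1,2)=0.679 V=93.066

span = t_max - t_min = 2.82 - 0.61 = 2.210
L(1,2) = 247, L_eff = 247/255 = 0.968627
t(1,2) = 2.82 - 2.210·0.968627 = 0.679
Σt over all 7·4 pixels = 17806/375 ≈ 47.4826667
V = pitch²·Σt = 1.4²·17806/375 = 93.066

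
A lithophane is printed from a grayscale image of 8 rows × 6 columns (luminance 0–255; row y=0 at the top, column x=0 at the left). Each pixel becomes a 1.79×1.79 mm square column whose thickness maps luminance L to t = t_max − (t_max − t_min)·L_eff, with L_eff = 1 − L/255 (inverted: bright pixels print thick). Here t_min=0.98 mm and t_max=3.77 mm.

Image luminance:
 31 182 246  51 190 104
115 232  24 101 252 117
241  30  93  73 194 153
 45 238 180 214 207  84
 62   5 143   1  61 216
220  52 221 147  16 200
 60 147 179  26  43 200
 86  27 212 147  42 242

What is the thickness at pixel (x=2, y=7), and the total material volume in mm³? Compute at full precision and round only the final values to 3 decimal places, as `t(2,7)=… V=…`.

t(2,7)=3.300 V=366.389

span = t_max - t_min = 3.77 - 0.98 = 2.790
L(2,7) = 212, L_eff = 1 - 212/255 = 0.168627 (inverted)
t(2,7) = 3.77 - 2.790·0.168627 = 3.300
Σt over all 8·6 pixels = 242994/2125 ≈ 114.3501176
V = pitch²·Σt = 1.79²·242994/2125 = 366.389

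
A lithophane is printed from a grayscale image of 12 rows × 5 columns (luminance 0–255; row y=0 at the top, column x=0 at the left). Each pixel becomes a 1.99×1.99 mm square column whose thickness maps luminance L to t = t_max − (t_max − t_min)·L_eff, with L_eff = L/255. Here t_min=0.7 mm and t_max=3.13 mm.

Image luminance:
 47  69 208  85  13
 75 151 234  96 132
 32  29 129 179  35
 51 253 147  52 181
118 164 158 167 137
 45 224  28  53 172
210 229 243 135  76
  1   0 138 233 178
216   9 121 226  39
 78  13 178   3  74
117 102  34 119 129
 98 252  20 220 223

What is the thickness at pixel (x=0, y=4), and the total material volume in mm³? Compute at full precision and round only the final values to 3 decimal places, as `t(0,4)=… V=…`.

t(0,4)=2.006 V=472.828

span = t_max - t_min = 3.13 - 0.7 = 2.430
L(0,4) = 118, L_eff = 118/255 = 0.462745
t(0,4) = 3.13 - 2.430·0.462745 = 2.006
Σt over all 12·5 pixels = 507441/4250 ≈ 119.3978824
V = pitch²·Σt = 1.99²·507441/4250 = 472.828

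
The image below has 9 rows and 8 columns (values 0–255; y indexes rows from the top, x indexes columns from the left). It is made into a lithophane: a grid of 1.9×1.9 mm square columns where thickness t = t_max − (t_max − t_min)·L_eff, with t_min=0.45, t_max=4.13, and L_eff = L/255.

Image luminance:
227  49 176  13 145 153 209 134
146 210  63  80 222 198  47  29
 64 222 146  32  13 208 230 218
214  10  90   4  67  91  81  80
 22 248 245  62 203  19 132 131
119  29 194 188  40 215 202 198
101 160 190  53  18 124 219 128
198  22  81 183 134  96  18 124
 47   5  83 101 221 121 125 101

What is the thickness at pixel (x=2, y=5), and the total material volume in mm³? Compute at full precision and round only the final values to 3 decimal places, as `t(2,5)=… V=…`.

t(2,5)=1.330 V=616.525

span = t_max - t_min = 4.13 - 0.45 = 3.680
L(2,5) = 194, L_eff = 194/255 = 0.760784
t(2,5) = 4.13 - 3.680·0.760784 = 1.330
Σt over all 9·8 pixels = 1088738/6375 ≈ 170.7824314
V = pitch²·Σt = 1.9²·1088738/6375 = 616.525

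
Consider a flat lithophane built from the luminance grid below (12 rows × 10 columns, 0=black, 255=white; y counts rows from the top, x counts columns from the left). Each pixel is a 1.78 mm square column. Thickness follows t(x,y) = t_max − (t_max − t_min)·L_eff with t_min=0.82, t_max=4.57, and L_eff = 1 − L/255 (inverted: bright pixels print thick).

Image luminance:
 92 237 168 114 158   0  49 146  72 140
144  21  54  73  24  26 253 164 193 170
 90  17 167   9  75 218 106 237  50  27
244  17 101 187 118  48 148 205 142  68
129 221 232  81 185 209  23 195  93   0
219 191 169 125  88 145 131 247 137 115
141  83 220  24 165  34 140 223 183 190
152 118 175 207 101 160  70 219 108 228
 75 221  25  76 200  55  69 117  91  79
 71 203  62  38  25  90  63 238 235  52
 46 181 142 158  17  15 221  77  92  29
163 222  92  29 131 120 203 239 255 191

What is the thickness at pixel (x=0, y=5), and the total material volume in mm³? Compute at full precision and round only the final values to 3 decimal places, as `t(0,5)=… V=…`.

span = t_max - t_min = 4.57 - 0.82 = 3.750
L(0,5) = 219, L_eff = 1 - 219/255 = 0.141176 (inverted)
t(0,5) = 4.57 - 3.750·0.141176 = 4.041
Σt over all 12·10 pixels = 27309/85 ≈ 321.2823529
V = pitch²·Σt = 1.78²·27309/85 = 1017.951

t(0,5)=4.041 V=1017.951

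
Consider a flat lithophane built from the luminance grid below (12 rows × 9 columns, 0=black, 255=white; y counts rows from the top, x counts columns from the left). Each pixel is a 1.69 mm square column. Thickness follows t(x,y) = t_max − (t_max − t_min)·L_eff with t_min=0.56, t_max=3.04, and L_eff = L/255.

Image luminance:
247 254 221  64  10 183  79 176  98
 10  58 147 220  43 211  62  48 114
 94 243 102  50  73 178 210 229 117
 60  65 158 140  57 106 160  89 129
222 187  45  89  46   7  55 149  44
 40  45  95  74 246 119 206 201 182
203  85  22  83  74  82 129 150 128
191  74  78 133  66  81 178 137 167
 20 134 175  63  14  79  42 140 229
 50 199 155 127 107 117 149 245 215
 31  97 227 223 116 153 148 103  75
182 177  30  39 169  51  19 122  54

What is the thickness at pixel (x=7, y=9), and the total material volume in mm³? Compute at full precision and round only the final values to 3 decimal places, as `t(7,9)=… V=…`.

t(7,9)=0.657 V=579.558

span = t_max - t_min = 3.04 - 0.56 = 2.480
L(7,9) = 245, L_eff = 245/255 = 0.960784
t(7,9) = 3.04 - 2.480·0.960784 = 0.657
Σt over all 12·9 pixels = 431204/2125 ≈ 202.9195294
V = pitch²·Σt = 1.69²·431204/2125 = 579.558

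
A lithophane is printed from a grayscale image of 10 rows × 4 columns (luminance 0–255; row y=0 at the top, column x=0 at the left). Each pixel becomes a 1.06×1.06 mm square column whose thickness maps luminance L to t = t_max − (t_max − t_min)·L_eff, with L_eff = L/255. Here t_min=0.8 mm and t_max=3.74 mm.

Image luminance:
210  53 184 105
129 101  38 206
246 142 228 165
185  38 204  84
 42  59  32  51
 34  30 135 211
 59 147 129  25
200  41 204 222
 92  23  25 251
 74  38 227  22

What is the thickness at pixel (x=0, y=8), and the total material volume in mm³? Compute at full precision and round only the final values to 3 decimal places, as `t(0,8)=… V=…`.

t(0,8)=2.679 V=107.321

span = t_max - t_min = 3.74 - 0.8 = 2.940
L(0,8) = 92, L_eff = 92/255 = 0.360784
t(0,8) = 3.74 - 2.940·0.360784 = 2.679
Σt over all 10·4 pixels = 405941/4250 ≈ 95.5155294
V = pitch²·Σt = 1.06²·405941/4250 = 107.321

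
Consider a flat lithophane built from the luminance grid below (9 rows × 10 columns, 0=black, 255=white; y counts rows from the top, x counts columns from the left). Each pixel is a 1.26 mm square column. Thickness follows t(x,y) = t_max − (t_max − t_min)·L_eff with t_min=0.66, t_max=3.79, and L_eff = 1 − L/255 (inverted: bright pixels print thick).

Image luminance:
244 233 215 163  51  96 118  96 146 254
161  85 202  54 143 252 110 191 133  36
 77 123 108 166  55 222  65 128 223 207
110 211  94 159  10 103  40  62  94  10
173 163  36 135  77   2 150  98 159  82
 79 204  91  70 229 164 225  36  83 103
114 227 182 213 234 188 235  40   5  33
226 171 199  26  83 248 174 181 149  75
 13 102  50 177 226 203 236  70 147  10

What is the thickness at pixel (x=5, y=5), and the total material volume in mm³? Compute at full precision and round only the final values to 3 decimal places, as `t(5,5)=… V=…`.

t(5,5)=2.673 V=325.147

span = t_max - t_min = 3.79 - 0.66 = 3.130
L(5,5) = 164, L_eff = 1 - 164/255 = 0.356863 (inverted)
t(5,5) = 3.79 - 3.130·0.356863 = 2.673
Σt over all 9·10 pixels = 2611249/12750 ≈ 204.8038431
V = pitch²·Σt = 1.26²·2611249/12750 = 325.147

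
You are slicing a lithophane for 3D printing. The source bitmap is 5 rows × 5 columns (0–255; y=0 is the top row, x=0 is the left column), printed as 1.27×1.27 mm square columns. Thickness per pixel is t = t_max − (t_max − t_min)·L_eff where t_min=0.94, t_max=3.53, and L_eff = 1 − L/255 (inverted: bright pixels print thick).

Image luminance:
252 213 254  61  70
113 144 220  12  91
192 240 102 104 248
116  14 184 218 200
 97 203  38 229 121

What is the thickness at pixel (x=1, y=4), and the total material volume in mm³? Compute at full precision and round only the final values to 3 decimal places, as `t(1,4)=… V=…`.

t(1,4)=3.002 V=99.106

span = t_max - t_min = 3.53 - 0.94 = 2.590
L(1,4) = 203, L_eff = 1 - 203/255 = 0.203922 (inverted)
t(1,4) = 3.53 - 2.590·0.203922 = 3.002
Σt over all 5·5 pixels = 783437/12750 ≈ 61.4460392
V = pitch²·Σt = 1.27²·783437/12750 = 99.106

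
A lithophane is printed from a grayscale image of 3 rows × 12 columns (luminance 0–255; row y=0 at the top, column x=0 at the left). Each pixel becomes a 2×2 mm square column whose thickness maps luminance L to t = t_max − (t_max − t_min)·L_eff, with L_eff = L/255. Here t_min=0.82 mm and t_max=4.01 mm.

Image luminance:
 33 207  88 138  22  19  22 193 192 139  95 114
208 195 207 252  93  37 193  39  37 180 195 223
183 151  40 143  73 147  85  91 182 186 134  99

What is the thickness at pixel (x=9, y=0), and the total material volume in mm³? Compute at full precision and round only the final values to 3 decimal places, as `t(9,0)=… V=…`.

span = t_max - t_min = 4.01 - 0.82 = 3.190
L(9,0) = 139, L_eff = 139/255 = 0.545098
t(9,0) = 4.01 - 3.190·0.545098 = 2.271
Σt over all 3·12 pixels = 146841/1700 ≈ 86.3770588
V = pitch²·Σt = 2²·146841/1700 = 345.508

t(9,0)=2.271 V=345.508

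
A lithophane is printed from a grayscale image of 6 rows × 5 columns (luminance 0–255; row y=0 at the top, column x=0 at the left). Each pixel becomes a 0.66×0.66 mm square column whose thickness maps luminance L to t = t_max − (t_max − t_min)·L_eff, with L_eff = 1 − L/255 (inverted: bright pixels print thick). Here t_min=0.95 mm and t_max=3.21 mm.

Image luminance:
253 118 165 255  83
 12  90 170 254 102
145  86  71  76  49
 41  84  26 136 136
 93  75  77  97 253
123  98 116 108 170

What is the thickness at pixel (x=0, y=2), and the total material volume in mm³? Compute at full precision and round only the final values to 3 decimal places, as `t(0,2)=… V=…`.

t(0,2)=2.235 V=26.166

span = t_max - t_min = 3.21 - 0.95 = 2.260
L(0,2) = 145, L_eff = 1 - 145/255 = 0.431373 (inverted)
t(0,2) = 3.21 - 2.260·0.431373 = 2.235
Σt over all 6·5 pixels = 765881/12750 ≈ 60.0690980
V = pitch²·Σt = 0.66²·765881/12750 = 26.166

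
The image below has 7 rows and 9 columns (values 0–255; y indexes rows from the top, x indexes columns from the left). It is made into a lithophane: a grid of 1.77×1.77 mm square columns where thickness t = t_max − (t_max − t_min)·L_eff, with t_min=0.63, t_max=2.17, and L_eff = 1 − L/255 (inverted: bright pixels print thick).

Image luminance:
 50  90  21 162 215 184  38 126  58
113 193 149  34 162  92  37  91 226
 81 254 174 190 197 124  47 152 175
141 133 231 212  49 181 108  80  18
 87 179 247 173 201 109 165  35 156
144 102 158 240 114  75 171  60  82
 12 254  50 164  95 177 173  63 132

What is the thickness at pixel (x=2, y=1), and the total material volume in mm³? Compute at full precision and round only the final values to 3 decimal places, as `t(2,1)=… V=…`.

span = t_max - t_min = 2.17 - 0.63 = 1.540
L(2,1) = 149, L_eff = 1 - 149/255 = 0.415686 (inverted)
t(2,1) = 2.17 - 1.540·0.415686 = 1.530
Σt over all 7·9 pixels = 2275819/25500 ≈ 89.2478039
V = pitch²·Σt = 1.77²·2275819/25500 = 279.604

t(2,1)=1.530 V=279.604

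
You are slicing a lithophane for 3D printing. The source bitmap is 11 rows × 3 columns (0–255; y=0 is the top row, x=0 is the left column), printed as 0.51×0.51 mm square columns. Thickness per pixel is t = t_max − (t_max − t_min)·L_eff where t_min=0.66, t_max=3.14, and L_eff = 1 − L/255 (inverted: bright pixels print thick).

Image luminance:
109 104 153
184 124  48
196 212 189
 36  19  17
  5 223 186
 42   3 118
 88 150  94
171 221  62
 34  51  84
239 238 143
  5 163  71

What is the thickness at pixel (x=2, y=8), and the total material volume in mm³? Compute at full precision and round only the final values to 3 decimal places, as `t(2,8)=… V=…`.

t(2,8)=1.477 V=15.232

span = t_max - t_min = 3.14 - 0.66 = 2.480
L(2,8) = 84, L_eff = 1 - 84/255 = 0.670588 (inverted)
t(2,8) = 3.14 - 2.480·0.670588 = 1.477
Σt over all 11·3 pixels = 746663/12750 ≈ 58.5618039
V = pitch²·Σt = 0.51²·746663/12750 = 15.232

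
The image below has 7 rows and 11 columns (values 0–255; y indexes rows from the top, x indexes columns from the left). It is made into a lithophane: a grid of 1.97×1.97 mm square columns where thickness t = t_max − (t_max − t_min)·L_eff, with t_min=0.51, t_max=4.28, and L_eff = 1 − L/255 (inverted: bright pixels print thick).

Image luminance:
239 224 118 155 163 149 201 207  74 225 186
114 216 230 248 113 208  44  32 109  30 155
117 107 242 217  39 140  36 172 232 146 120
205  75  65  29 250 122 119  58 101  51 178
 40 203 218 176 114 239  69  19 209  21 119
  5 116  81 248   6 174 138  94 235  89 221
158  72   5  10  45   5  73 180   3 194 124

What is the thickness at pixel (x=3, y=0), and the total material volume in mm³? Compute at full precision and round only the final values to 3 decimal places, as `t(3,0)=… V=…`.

span = t_max - t_min = 4.28 - 0.51 = 3.770
L(3,0) = 155, L_eff = 1 - 155/255 = 0.392157 (inverted)
t(3,0) = 4.28 - 3.770·0.392157 = 2.802
Σt over all 7·11 pixels = 4757813/25500 ≈ 186.5809020
V = pitch²·Σt = 1.97²·4757813/25500 = 724.102

t(3,0)=2.802 V=724.102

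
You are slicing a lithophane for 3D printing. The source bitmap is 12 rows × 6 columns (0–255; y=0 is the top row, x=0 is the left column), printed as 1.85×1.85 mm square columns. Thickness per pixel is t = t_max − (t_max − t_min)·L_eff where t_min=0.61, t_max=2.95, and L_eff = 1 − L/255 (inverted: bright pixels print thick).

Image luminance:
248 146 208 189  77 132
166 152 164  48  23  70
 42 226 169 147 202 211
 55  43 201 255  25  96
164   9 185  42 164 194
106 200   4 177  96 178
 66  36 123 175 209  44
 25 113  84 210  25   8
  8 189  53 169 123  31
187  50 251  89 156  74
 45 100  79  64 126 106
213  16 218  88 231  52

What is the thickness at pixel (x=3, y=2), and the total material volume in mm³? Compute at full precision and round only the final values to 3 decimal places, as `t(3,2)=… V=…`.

span = t_max - t_min = 2.95 - 0.61 = 2.340
L(3,2) = 147, L_eff = 1 - 147/255 = 0.423529 (inverted)
t(3,2) = 2.95 - 2.340·0.423529 = 1.959
Σt over all 12·6 pixels = 52401/425 ≈ 123.2964706
V = pitch²·Σt = 1.85²·52401/425 = 421.982

t(3,2)=1.959 V=421.982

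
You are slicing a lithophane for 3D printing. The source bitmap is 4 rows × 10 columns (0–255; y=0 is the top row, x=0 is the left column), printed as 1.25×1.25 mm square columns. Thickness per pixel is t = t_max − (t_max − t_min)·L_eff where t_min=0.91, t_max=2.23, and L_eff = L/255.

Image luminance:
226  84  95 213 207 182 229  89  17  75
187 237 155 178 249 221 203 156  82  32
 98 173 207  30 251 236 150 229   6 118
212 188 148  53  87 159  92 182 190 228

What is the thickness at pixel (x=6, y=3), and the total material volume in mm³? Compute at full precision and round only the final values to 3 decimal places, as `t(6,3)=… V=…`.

span = t_max - t_min = 2.23 - 0.91 = 1.320
L(6,3) = 92, L_eff = 92/255 = 0.360784
t(6,3) = 2.23 - 1.320·0.360784 = 1.754
Σt over all 4·10 pixels = 57.344
V = pitch²·Σt = 1.25²·57.344 = 89.600

t(6,3)=1.754 V=89.600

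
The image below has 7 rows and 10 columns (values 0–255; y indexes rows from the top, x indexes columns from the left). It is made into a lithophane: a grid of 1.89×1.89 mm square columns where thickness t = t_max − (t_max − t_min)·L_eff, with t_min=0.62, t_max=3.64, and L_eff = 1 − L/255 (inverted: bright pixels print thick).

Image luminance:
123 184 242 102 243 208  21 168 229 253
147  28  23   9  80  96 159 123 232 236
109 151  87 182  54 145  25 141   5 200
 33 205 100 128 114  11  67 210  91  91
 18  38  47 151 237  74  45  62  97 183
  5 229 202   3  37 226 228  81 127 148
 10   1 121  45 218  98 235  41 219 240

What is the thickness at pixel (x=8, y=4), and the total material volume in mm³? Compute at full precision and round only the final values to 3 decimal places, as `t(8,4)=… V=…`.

t(8,4)=1.769 V=515.509

span = t_max - t_min = 3.64 - 0.62 = 3.020
L(8,4) = 97, L_eff = 1 - 97/255 = 0.619608 (inverted)
t(8,4) = 3.64 - 3.020·0.619608 = 1.769
Σt over all 7·10 pixels = 1840021/12750 ≈ 144.3153725
V = pitch²·Σt = 1.89²·1840021/12750 = 515.509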